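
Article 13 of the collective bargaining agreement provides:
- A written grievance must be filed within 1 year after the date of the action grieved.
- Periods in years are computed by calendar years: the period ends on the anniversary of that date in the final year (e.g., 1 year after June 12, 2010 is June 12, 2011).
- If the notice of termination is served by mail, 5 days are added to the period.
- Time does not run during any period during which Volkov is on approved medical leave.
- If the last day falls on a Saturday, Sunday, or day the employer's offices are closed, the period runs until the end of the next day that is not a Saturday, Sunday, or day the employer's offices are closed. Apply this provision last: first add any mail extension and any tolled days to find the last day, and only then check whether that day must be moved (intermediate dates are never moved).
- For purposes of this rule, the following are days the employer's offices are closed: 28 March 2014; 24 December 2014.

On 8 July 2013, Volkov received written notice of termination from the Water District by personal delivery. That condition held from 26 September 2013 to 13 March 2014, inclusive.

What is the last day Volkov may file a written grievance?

December 25, 2014

1 year after 8 July 2013 is July 8, 2014.
Service was not by mail, so no mail extension applies.
From September 26, 2013 through March 13, 2014 inclusive is 169 days; tolling adds 169 days: July 8, 2014 + 169 days = December 24, 2014.
December 24, 2014 is a listed holiday. The next qualifying day is December 25, 2014.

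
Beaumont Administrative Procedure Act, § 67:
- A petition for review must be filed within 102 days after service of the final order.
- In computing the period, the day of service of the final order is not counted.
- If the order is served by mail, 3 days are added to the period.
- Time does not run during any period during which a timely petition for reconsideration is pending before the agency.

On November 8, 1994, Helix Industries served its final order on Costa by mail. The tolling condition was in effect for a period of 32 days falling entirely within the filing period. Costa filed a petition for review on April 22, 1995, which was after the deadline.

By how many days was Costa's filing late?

28 days

102 days after November 8, 1994 is February 18, 1995.
Service was by mail, adding 3 days: February 18, 1995 + 3 days = February 21, 1995.
Tolling adds 32 days: February 21, 1995 + 32 days = March 25, 1995.
The deadline is March 25, 1995; from March 25, 1995 to April 22, 1995 is 28 days.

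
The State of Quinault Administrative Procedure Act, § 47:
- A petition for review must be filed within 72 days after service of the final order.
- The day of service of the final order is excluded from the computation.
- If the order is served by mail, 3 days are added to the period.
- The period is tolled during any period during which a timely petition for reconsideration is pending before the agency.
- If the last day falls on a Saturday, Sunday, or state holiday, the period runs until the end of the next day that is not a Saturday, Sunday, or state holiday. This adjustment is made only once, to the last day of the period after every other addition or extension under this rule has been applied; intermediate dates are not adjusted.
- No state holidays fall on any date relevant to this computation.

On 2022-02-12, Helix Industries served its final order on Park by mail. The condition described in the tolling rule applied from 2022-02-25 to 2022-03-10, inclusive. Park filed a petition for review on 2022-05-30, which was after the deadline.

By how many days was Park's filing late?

18 days

72 days after 2022-02-12 is April 25, 2022.
Service was by mail, adding 3 days: April 25, 2022 + 3 days = April 28, 2022.
From February 25, 2022 through March 10, 2022 inclusive is 14 days; tolling adds 14 days: April 28, 2022 + 14 days = May 12, 2022.
May 12, 2022 is a Thursday and not a state holiday, so no extension applies.
The deadline is May 12, 2022; from May 12, 2022 to May 30, 2022 is 18 days.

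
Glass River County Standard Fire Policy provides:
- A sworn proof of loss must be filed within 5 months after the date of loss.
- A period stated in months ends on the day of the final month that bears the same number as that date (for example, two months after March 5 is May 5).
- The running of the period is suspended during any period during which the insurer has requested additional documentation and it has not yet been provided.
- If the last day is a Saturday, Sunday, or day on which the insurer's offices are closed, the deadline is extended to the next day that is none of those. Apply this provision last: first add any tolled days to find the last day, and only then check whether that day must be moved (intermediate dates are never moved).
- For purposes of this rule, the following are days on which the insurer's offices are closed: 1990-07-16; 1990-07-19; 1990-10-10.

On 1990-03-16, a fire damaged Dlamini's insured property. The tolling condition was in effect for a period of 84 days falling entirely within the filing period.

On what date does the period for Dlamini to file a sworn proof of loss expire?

5 months after 1990-03-16 is August 16, 1990.
Tolling adds 84 days: August 16, 1990 + 84 days = November 8, 1990.
November 8, 1990 is a Thursday and not a day on which the insurer's offices are closed, so no extension applies.

November 8, 1990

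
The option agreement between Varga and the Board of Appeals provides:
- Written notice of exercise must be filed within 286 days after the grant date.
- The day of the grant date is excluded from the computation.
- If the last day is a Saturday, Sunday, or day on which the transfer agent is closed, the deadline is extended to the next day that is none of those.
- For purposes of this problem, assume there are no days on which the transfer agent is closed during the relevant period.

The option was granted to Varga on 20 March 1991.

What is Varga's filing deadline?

December 31, 1991

286 days after 20 March 1991 is December 31, 1991.
December 31, 1991 is a Tuesday and not a day on which the transfer agent is closed, so no extension applies.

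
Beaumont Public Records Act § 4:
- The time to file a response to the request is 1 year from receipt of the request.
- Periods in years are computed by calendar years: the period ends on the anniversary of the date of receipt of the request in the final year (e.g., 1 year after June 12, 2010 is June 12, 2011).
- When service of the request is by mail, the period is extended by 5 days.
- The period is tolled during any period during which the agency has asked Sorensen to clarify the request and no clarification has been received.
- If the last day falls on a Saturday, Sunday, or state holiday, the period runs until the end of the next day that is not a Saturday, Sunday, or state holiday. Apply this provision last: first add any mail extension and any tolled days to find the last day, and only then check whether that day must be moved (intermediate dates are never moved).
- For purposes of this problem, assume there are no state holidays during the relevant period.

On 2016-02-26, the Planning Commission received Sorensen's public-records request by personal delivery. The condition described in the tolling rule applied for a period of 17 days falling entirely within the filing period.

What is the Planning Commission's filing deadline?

1 year after 2016-02-26 is February 26, 2017.
Service was not by mail, so no mail extension applies.
Tolling adds 17 days: February 26, 2017 + 17 days = March 15, 2017.
March 15, 2017 is a Wednesday and not a state holiday, so no extension applies.

March 15, 2017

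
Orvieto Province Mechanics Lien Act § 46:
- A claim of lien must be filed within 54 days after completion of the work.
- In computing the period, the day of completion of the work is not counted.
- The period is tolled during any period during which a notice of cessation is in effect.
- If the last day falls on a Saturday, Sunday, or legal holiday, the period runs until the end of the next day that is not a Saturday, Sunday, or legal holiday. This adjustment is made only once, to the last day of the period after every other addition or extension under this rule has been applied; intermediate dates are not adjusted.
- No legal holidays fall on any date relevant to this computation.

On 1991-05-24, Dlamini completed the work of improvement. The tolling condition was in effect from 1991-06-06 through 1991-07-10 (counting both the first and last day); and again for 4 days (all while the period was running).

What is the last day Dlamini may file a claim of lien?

54 days after 1991-05-24 is July 17, 1991.
From June 6, 1991 through July 10, 1991 inclusive is 35 days; tolling adds 35 days: July 17, 1991 + 35 days = August 21, 1991.
Tolling adds 4 days: August 21, 1991 + 4 days = August 25, 1991.
August 25, 1991 is Sunday. The next qualifying day is August 26, 1991.

August 26, 1991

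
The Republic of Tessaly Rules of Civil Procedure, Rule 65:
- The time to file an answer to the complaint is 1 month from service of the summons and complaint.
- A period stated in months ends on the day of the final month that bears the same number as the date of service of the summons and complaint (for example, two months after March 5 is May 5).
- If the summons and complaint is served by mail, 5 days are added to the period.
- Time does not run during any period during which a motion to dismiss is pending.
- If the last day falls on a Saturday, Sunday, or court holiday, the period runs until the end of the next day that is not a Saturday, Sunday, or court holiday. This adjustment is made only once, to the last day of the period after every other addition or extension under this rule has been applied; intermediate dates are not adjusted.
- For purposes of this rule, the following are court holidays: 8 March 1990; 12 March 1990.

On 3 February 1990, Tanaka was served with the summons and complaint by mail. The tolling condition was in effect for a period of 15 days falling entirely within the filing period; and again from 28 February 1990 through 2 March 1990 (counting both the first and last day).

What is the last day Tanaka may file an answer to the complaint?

March 26, 1990

1 month after 3 February 1990 is March 3, 1990.
Service was by mail, adding 5 days: March 3, 1990 + 5 days = March 8, 1990.
Tolling adds 15 days: March 8, 1990 + 15 days = March 23, 1990.
From February 28, 1990 through March 2, 1990 inclusive is 3 days; tolling adds 3 days: March 23, 1990 + 3 days = March 26, 1990.
March 26, 1990 is a Monday and not a court holiday, so no extension applies.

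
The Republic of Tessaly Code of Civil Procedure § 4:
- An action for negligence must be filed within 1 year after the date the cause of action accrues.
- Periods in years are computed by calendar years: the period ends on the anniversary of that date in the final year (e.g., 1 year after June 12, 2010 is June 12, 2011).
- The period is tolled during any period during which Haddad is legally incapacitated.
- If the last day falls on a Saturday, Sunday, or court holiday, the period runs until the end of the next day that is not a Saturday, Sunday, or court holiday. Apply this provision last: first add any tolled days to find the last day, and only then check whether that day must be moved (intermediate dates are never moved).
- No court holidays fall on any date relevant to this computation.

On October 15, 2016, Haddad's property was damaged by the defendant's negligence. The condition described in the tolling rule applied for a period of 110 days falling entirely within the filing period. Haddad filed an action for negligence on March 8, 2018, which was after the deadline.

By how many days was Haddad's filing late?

1 year after October 15, 2016 is October 15, 2017.
Tolling adds 110 days: October 15, 2017 + 110 days = February 2, 2018.
February 2, 2018 is a Friday and not a court holiday, so no extension applies.
The deadline is February 2, 2018; from February 2, 2018 to March 8, 2018 is 34 days.

34 days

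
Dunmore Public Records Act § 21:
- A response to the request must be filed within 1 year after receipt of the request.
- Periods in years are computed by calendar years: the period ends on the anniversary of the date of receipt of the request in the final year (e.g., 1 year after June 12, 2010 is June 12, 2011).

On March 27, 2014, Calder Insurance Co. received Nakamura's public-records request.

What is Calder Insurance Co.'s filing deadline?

March 27, 2015

1 year after March 27, 2014 is March 27, 2015.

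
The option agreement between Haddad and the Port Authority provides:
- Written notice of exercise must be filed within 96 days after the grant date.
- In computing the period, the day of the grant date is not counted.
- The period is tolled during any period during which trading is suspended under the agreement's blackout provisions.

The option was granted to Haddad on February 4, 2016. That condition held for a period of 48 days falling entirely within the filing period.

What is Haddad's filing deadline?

96 days after February 4, 2016 is May 10, 2016.
Tolling adds 48 days: May 10, 2016 + 48 days = June 27, 2016.

June 27, 2016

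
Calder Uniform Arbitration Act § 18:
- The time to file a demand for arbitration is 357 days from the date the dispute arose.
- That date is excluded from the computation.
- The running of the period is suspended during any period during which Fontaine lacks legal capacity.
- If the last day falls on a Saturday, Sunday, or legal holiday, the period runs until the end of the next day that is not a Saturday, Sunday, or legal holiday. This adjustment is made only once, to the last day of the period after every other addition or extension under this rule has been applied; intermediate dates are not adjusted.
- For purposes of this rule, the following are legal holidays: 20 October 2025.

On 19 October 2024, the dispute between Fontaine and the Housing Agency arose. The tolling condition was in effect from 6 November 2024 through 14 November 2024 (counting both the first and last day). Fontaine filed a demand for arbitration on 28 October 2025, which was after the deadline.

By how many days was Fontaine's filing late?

357 days after 19 October 2024 is October 11, 2025.
From November 6, 2024 through November 14, 2024 inclusive is 9 days; tolling adds 9 days: October 11, 2025 + 9 days = October 20, 2025.
October 20, 2025 is a listed holiday. The next qualifying day is October 21, 2025.
The deadline is October 21, 2025; from October 21, 2025 to October 28, 2025 is 7 days.

7 days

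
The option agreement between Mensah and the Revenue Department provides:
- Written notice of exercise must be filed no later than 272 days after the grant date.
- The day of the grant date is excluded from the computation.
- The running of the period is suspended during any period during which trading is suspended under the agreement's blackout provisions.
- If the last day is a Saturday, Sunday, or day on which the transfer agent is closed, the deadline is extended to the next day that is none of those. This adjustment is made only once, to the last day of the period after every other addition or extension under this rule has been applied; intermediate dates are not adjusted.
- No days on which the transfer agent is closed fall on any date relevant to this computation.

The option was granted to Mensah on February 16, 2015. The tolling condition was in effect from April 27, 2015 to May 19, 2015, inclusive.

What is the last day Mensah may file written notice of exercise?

272 days after February 16, 2015 is November 15, 2015.
From April 27, 2015 through May 19, 2015 inclusive is 23 days; tolling adds 23 days: November 15, 2015 + 23 days = December 8, 2015.
December 8, 2015 is a Tuesday and not a day on which the transfer agent is closed, so no extension applies.

December 8, 2015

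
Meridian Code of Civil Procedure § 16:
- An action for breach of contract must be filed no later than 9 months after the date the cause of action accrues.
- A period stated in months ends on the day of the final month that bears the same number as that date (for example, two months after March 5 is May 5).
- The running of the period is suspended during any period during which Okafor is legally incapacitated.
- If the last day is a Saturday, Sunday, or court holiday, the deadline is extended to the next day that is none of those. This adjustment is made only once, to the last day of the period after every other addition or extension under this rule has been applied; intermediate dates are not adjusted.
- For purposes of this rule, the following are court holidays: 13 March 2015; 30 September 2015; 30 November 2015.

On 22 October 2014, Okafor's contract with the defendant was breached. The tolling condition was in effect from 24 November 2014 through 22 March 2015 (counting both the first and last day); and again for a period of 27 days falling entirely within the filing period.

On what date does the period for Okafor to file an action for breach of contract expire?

9 months after 22 October 2014 is July 22, 2015.
From November 24, 2014 through March 22, 2015 inclusive is 119 days; tolling adds 119 days: July 22, 2015 + 119 days = November 18, 2015.
Tolling adds 27 days: November 18, 2015 + 27 days = December 15, 2015.
December 15, 2015 is a Tuesday and not a court holiday, so no extension applies.

December 15, 2015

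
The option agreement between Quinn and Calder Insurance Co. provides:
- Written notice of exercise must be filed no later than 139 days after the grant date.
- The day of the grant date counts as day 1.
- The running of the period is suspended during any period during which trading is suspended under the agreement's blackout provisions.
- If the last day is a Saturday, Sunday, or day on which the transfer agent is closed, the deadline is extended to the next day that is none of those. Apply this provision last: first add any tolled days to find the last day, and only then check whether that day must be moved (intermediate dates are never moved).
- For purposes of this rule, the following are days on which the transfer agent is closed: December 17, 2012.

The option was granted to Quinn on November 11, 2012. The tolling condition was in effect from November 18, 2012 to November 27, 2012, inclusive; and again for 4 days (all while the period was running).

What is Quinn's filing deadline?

April 12, 2013

Counting November 11, 2012 as day 1, day 139 is March 29, 2013.
From November 18, 2012 through November 27, 2012 inclusive is 10 days; tolling adds 10 days: March 29, 2013 + 10 days = April 8, 2013.
Tolling adds 4 days: April 8, 2013 + 4 days = April 12, 2013.
April 12, 2013 is a Friday and not a day on which the transfer agent is closed, so no extension applies.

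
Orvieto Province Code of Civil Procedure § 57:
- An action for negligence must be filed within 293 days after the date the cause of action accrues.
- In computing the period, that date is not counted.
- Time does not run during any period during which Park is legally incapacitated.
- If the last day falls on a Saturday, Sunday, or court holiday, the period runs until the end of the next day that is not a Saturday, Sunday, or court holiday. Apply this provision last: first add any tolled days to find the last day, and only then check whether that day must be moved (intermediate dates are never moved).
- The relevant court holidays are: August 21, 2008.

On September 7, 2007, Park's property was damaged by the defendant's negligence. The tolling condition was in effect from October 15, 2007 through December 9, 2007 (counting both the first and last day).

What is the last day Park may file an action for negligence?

August 22, 2008

293 days after September 7, 2007 is June 26, 2008.
From October 15, 2007 through December 9, 2007 inclusive is 56 days; tolling adds 56 days: June 26, 2008 + 56 days = August 21, 2008.
August 21, 2008 is a listed holiday. The next qualifying day is August 22, 2008.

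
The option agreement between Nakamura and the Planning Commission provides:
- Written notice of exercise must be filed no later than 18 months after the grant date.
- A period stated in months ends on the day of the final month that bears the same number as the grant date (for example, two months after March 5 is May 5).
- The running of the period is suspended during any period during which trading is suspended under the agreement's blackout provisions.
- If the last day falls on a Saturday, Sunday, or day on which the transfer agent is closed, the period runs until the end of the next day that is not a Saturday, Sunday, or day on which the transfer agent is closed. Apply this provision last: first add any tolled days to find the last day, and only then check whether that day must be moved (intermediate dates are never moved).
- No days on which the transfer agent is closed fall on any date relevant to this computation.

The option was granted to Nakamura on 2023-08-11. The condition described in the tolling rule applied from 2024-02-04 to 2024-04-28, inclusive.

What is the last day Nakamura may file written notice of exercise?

18 months after 2023-08-11 is February 11, 2025.
From February 4, 2024 through April 28, 2024 inclusive is 85 days; tolling adds 85 days: February 11, 2025 + 85 days = May 7, 2025.
May 7, 2025 is a Wednesday and not a day on which the transfer agent is closed, so no extension applies.

May 7, 2025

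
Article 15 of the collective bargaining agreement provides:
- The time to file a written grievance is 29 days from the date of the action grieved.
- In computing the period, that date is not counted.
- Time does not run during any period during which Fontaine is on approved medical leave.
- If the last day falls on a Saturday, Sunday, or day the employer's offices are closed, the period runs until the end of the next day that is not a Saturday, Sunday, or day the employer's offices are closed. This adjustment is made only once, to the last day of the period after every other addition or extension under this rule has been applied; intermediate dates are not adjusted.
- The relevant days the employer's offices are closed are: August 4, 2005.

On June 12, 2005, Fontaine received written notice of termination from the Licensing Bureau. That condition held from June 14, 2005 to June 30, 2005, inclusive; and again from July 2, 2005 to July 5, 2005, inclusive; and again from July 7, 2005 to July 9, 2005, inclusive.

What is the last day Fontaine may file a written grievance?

29 days after June 12, 2005 is July 11, 2005.
From June 14, 2005 through June 30, 2005 inclusive is 17 days; tolling adds 17 days: July 11, 2005 + 17 days = July 28, 2005.
From July 2, 2005 through July 5, 2005 inclusive is 4 days; tolling adds 4 days: July 28, 2005 + 4 days = August 1, 2005.
From July 7, 2005 through July 9, 2005 inclusive is 3 days; tolling adds 3 days: August 1, 2005 + 3 days = August 4, 2005.
August 4, 2005 is a listed holiday. The next qualifying day is August 5, 2005.

August 5, 2005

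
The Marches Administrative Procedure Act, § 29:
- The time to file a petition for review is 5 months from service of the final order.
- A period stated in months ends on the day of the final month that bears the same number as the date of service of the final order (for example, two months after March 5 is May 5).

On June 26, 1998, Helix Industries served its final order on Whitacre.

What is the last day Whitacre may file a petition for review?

November 26, 1998

5 months after June 26, 1998 is November 26, 1998.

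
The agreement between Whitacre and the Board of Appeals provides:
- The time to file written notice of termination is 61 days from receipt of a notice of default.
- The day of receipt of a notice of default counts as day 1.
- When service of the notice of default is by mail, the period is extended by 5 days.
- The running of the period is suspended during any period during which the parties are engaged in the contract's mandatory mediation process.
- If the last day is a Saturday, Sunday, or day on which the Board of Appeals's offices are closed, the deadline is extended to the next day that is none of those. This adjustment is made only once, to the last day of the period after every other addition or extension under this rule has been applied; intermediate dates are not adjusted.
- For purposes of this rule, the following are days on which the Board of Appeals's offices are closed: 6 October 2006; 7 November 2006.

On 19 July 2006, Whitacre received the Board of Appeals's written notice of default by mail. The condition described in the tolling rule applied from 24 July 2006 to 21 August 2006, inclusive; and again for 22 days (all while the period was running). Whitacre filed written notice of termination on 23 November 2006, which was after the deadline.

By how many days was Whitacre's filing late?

10 days

Counting 19 July 2006 as day 1, day 61 is September 17, 2006.
Service was by mail, adding 5 days: September 17, 2006 + 5 days = September 22, 2006.
From July 24, 2006 through August 21, 2006 inclusive is 29 days; tolling adds 29 days: September 22, 2006 + 29 days = October 21, 2006.
Tolling adds 22 days: October 21, 2006 + 22 days = November 12, 2006.
November 12, 2006 is Sunday. The next qualifying day is November 13, 2006.
The deadline is November 13, 2006; from November 13, 2006 to November 23, 2006 is 10 days.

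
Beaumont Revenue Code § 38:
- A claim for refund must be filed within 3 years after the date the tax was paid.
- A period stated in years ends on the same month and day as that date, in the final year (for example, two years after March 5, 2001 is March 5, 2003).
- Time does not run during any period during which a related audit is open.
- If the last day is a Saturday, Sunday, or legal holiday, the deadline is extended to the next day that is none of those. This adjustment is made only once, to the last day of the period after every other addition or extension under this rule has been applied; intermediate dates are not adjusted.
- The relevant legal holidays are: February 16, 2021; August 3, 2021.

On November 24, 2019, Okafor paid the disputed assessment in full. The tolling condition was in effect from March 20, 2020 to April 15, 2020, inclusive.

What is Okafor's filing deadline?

3 years after November 24, 2019 is November 24, 2022.
From March 20, 2020 through April 15, 2020 inclusive is 27 days; tolling adds 27 days: November 24, 2022 + 27 days = December 21, 2022.
December 21, 2022 is a Wednesday and not a legal holiday, so no extension applies.

December 21, 2022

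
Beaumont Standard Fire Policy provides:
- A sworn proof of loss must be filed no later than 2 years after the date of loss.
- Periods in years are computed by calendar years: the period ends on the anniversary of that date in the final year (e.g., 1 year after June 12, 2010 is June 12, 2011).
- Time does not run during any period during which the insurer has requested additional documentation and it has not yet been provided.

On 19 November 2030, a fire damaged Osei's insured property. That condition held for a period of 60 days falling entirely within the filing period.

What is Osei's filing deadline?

2 years after 19 November 2030 is November 19, 2032.
Tolling adds 60 days: November 19, 2032 + 60 days = January 18, 2033.

January 18, 2033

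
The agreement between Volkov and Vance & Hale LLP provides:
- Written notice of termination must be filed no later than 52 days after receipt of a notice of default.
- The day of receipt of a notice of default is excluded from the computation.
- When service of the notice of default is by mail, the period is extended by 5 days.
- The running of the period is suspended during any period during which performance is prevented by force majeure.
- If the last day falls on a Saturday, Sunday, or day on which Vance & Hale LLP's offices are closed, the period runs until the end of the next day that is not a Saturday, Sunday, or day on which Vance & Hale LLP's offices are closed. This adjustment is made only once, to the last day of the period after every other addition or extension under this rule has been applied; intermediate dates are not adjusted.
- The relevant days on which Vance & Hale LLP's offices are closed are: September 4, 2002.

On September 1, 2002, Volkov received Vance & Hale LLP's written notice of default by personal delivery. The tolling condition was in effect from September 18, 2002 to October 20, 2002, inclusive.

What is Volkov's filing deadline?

52 days after September 1, 2002 is October 23, 2002.
Service was not by mail, so no mail extension applies.
From September 18, 2002 through October 20, 2002 inclusive is 33 days; tolling adds 33 days: October 23, 2002 + 33 days = November 25, 2002.
November 25, 2002 is a Monday and not a day on which Vance & Hale LLP's offices are closed, so no extension applies.

November 25, 2002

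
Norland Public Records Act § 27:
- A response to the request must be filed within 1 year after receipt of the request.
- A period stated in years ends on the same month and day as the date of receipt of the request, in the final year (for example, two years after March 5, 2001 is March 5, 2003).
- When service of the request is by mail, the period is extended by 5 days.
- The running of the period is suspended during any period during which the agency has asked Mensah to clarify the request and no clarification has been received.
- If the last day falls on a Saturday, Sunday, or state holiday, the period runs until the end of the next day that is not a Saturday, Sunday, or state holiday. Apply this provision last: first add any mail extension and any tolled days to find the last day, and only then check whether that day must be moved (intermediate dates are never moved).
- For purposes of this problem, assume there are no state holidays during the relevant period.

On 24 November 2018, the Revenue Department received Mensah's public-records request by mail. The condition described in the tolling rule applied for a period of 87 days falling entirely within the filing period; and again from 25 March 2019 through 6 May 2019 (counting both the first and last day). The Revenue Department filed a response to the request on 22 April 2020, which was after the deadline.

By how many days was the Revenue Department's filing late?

1 year after 24 November 2018 is November 24, 2019.
Service was by mail, adding 5 days: November 24, 2019 + 5 days = November 29, 2019.
Tolling adds 87 days: November 29, 2019 + 87 days = February 24, 2020.
From March 25, 2019 through May 6, 2019 inclusive is 43 days; tolling adds 43 days: February 24, 2020 + 43 days = April 7, 2020.
April 7, 2020 is a Tuesday and not a state holiday, so no extension applies.
The deadline is April 7, 2020; from April 7, 2020 to April 22, 2020 is 15 days.

15 days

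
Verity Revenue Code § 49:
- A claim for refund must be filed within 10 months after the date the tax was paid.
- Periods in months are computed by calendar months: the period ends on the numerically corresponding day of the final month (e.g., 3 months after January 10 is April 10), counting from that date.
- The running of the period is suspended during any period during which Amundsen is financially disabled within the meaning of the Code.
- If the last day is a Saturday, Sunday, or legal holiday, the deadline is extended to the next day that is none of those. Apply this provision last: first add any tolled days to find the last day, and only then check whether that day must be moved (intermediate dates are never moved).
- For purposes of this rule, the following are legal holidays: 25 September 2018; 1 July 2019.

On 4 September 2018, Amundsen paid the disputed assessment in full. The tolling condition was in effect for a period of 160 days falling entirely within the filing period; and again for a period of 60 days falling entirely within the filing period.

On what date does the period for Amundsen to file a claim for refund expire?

February 10, 2020

10 months after 4 September 2018 is July 4, 2019.
Tolling adds 160 days: July 4, 2019 + 160 days = December 11, 2019.
Tolling adds 60 days: December 11, 2019 + 60 days = February 9, 2020.
February 9, 2020 is Sunday. The next qualifying day is February 10, 2020.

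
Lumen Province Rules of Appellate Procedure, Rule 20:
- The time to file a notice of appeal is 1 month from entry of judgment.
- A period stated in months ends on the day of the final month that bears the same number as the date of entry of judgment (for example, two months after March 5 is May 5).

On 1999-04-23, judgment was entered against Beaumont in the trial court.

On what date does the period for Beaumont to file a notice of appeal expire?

May 23, 1999

1 month after 1999-04-23 is May 23, 1999.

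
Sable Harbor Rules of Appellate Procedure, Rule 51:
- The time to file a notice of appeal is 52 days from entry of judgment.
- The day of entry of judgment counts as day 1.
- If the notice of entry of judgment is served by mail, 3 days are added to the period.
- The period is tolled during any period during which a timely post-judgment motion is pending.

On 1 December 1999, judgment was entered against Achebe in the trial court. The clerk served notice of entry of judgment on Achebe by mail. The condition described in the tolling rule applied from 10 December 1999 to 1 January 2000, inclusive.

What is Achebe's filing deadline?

Counting 1 December 1999 as day 1, day 52 is January 21, 2000.
Service was by mail, adding 3 days: January 21, 2000 + 3 days = January 24, 2000.
From December 10, 1999 through January 1, 2000 inclusive is 23 days; tolling adds 23 days: January 24, 2000 + 23 days = February 16, 2000.

February 16, 2000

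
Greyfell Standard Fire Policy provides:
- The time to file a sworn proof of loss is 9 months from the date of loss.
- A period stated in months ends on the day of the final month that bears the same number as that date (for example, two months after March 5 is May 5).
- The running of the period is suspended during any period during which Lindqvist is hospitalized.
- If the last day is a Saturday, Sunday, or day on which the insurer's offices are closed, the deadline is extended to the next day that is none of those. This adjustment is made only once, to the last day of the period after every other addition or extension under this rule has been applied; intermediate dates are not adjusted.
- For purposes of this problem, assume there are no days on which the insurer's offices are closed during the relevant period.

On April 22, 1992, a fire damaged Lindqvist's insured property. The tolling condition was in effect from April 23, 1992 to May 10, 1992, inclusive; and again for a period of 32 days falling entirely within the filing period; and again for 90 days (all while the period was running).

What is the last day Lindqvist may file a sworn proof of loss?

June 11, 1993

9 months after April 22, 1992 is January 22, 1993.
From April 23, 1992 through May 10, 1992 inclusive is 18 days; tolling adds 18 days: January 22, 1993 + 18 days = February 9, 1993.
Tolling adds 32 days: February 9, 1993 + 32 days = March 13, 1993.
Tolling adds 90 days: March 13, 1993 + 90 days = June 11, 1993.
June 11, 1993 is a Friday and not a day on which the insurer's offices are closed, so no extension applies.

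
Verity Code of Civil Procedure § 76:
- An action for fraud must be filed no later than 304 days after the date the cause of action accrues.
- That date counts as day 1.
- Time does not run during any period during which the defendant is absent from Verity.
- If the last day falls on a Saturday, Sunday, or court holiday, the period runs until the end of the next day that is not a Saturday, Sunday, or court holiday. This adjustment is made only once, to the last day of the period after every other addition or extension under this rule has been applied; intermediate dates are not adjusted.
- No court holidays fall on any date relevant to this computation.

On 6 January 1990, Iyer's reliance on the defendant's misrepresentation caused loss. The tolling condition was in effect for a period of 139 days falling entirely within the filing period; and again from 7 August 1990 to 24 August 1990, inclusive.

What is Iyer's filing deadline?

Counting 6 January 1990 as day 1, day 304 is November 5, 1990.
Tolling adds 139 days: November 5, 1990 + 139 days = March 24, 1991.
From August 7, 1990 through August 24, 1990 inclusive is 18 days; tolling adds 18 days: March 24, 1991 + 18 days = April 11, 1991.
April 11, 1991 is a Thursday and not a court holiday, so no extension applies.

April 11, 1991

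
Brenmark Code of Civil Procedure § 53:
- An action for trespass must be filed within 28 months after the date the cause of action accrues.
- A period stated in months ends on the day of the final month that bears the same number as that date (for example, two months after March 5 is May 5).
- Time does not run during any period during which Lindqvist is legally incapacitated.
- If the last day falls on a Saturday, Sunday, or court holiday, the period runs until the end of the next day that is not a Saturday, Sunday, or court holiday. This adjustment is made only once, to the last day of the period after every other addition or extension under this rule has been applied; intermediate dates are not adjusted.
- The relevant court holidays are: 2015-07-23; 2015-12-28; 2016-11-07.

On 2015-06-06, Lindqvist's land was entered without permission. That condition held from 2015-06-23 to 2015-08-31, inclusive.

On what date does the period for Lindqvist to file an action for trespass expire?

28 months after 2015-06-06 is October 6, 2017.
From June 23, 2015 through August 31, 2015 inclusive is 70 days; tolling adds 70 days: October 6, 2017 + 70 days = December 15, 2017.
December 15, 2017 is a Friday and not a court holiday, so no extension applies.

December 15, 2017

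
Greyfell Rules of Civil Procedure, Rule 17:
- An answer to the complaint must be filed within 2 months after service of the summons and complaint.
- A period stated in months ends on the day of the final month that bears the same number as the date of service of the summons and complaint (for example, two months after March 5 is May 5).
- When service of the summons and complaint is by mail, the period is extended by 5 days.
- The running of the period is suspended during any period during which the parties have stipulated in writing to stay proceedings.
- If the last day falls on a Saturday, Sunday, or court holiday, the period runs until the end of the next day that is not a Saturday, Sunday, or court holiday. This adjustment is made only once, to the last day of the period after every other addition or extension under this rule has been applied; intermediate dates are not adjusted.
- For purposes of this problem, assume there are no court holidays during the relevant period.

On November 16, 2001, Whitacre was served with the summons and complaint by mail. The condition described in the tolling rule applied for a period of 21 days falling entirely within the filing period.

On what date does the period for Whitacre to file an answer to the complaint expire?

February 11, 2002

2 months after November 16, 2001 is January 16, 2002.
Service was by mail, adding 5 days: January 16, 2002 + 5 days = January 21, 2002.
Tolling adds 21 days: January 21, 2002 + 21 days = February 11, 2002.
February 11, 2002 is a Monday and not a court holiday, so no extension applies.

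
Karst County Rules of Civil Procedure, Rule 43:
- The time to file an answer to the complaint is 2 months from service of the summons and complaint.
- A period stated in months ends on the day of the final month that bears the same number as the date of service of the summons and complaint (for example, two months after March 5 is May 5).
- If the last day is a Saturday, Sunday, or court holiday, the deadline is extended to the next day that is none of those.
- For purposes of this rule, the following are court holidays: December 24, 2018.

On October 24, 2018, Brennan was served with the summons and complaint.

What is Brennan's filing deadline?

December 25, 2018

2 months after October 24, 2018 is December 24, 2018.
December 24, 2018 is a listed holiday. The next qualifying day is December 25, 2018.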